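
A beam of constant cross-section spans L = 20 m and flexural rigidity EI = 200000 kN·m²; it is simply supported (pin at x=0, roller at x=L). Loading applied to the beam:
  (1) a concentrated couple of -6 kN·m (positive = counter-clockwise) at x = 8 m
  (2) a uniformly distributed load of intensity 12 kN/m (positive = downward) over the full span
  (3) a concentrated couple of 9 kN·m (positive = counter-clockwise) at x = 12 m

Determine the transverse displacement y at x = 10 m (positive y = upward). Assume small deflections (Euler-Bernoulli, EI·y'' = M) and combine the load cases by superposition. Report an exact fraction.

y(10) = -5027/40000 m

Load 1 — applied couple M₀=-6 kN·m at a=8 m (b=L-a=12):
  y_1 = (M₀x³/(6L)-M₀(x-a)²/2+C₁x)/EI  [x>a] with C₁=M₀(3b²-L²)/(6L)=-8/5 = ((-6)·10³/(6·20)-(-6)·(10-8)²/2+(-8/5)·10)/200000 = -27/100000 m
Load 2 — uniform load w=12 kN/m over full span:
  y_2 = -wx(L³-2Lx²+x³)/(24EI) = -12·10·(20³-2·20·10²+10³)/(24·200000) = -1/8 m
Load 3 — applied couple M₀=9 kN·m at a=12 m (b=L-a=8):
  y_3 = (M₀x³/(6L)+C₁x)/EI  [x≤a] with C₁=M₀(3b²-L²)/(6L)=-78/5 = (9·10³/(6·20)+(-78/5)·10)/200000 = -81/200000 m
Superposition: y = Σ y_i = -5027/40000 m ≈ -0.125675 m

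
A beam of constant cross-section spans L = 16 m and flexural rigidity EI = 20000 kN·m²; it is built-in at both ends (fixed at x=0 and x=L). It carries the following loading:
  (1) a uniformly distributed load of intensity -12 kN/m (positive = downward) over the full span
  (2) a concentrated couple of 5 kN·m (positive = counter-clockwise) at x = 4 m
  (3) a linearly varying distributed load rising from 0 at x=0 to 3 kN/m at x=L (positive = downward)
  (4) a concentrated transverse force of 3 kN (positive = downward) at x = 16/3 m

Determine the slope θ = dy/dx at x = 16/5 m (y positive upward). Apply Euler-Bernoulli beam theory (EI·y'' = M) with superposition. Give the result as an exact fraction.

Load 1 — uniform load w=-12 kN/m over full span:
  θ_1 = -wx(L-x)(L-2x)/(12EI) = -(-12)·(16/5)·(16-(16/5))·(16-2·(16/5))/(12·20000) = 1536/78125 rad
Load 2 — applied couple M₀=5 kN·m at a=4 m (b=L-a=12):
  θ_2 = (R_Ax²/2 - M_Ax)/EI  [x≤a] with R_A=45/128, M_A=-15/16 = ((45/128)·(16/5)²/2 - (-15/16)·(16/5))/20000 = 3/12500 rad
Load 3 — triangular load w₀=3 kN/m (0→w₀ over full span):
  θ_3 = -w₀(2x(L-x)(L-2x)(x+2L)+x²(L-x)²)/(120LEI) = -3·(2·(16/5)·(16-(16/5))·(16-2·(16/5))·((16/5)+2·16)+(16/5)²·(16-(16/5))²)/(120·16·20000) = -896/390625 rad
Load 4 — point force P=3 kN at a=16/3 m (b=L-a=32/3):
  θ_4 = -Pb²x(2aL-(3a+b)x)/(2L³EI)  [x≤a] = -3·(32/3)²·(16/5)·(2·(16/3)·16-(3·(16/3)+(32/3))·(16/5))/(2·16³·20000) = -16/28125 rad
Superposition: θ = Σ θ_i = 239599/14062500 rad ≈ 0.017038 rad

θ(16/5) = 239599/14062500 rad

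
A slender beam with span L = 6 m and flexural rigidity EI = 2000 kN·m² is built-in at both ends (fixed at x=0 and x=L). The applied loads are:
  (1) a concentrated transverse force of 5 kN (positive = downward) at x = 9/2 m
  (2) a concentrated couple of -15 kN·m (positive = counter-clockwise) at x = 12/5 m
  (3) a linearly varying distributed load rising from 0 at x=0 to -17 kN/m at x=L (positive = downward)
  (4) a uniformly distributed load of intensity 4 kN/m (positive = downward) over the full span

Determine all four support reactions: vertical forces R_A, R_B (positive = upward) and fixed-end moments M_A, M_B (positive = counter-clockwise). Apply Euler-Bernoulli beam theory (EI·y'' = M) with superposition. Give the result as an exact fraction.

R_A = -979/160 kN, M_A = -1407/160 kN·m, R_B = -2541/160 kN, M_B = 1533/160 kN·m

Load 1 — point force P=5 kN at a=9/2 m (b=L-a=3/2):
  R_A = Pb²(3a+b)/L³ = 5·(3/2)²·(3·(9/2)+(3/2))/6³ = 25/32 kN
  M_A = Pab²/L² = 5·(9/2)·(3/2)²/6² = 45/32 kN·m
  R_B = Pa²(a+3b)/L³ = 5·(9/2)²·((9/2)+3·(3/2))/6³ = 135/32 kN
  M_B = -Pa²b/L² = -5·(9/2)²·(3/2)/6² = -135/32 kN·m
Load 2 — applied couple M₀=-15 kN·m at a=12/5 m (b=L-a=18/5):
  R_A = 6M₀ab/L³ = 6·(-15)·(12/5)·(18/5)/6³ = -18/5 kN
  M_A = M₀b(2a-b)/L² = (-15)·(18/5)·(2·(12/5)-(18/5))/6² = -9/5 kN·m
  R_B = -6M₀ab/L³ = -6·(-15)·(12/5)·(18/5)/6³ = 18/5 kN
  M_B = M₀a(2b-a)/L² = (-15)·(12/5)·(2·(18/5)-(12/5))/6² = -24/5 kN·m
Load 3 — triangular load w₀=-17 kN/m (0→w₀ over full span):
  R_A = 3w₀L/20 = 3·(-17)·6/20 = -153/10 kN
  M_A = w₀L²/30 = (-17)·6²/30 = -102/5 kN·m
  R_B = 7w₀L/20 = 7·(-17)·6/20 = -357/10 kN
  M_B = -w₀L²/20 = -(-17)·6²/20 = 153/5 kN·m
Load 4 — uniform load w=4 kN/m over full span:
  R_A = wL/2 = 4·6/2 = 12 kN
  M_A = wL²/12 = 4·6²/12 = 12 kN·m
  R_B = wL/2 = 4·6/2 = 12 kN
  M_B = -wL²/12 = -4·6²/12 = -12 kN·m
Superposition: R_A = -979/160 kN, M_A = -1407/160 kN·m, R_B = -2541/160 kN, M_B = 1533/160 kN·m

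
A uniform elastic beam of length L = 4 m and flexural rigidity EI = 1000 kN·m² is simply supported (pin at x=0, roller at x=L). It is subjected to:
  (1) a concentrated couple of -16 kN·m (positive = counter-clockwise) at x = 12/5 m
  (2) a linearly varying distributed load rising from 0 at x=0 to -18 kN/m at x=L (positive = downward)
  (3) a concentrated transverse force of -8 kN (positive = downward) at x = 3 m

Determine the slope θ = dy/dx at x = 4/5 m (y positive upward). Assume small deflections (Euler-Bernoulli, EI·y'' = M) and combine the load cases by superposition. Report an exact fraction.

θ(4/5) = 51119/1875000 rad

Load 1 — applied couple M₀=-16 kN·m at a=12/5 m (b=L-a=8/5):
  θ_1 = (M₀x²/(2L)+C₁)/EI  [x≤a] with C₁=M₀(3b²-L²)/(6L)=416/75 = ((-16)·(4/5)²/(2·4)+(416/75))/1000 = 8/1875 rad
Load 2 — triangular load w₀=-18 kN/m (0→w₀ over full span):
  θ_2 = -w₀(7L⁴-30L²x²+15x⁴)/(360LEI) = -(-18)·(7·4⁴-30·4²·(4/5)²+15·(4/5)⁴)/(360·4·1000) = 1456/78125 rad
Load 3 — point force P=-8 kN at a=3 m (b=L-a=1):
  θ_3 = -Pb(L²-b²-3x²)/(6LEI)  [x≤a] = -(-8)·1·(4²-1²-3·(4/5)²)/(6·4·1000) = 109/25000 rad
Superposition: θ = Σ θ_i = 51119/1875000 rad ≈ 0.027263 rad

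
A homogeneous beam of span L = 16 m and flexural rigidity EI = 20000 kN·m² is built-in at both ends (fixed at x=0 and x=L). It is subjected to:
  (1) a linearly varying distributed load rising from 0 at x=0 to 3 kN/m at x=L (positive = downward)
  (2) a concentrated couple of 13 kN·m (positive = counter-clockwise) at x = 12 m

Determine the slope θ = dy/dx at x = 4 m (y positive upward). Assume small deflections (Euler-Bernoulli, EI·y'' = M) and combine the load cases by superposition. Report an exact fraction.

θ(4) = -4459/1600000 rad

Load 1 — triangular load w₀=3 kN/m (0→w₀ over full span):
  θ_1 = -w₀(2x(L-x)(L-2x)(x+2L)+x²(L-x)²)/(120LEI) = -3·(2·4·(16-4)·(16-2·4)·(4+2·16)+4²·(16-4)²)/(120·16·20000) = -117/50000 rad
Load 2 — applied couple M₀=13 kN·m at a=12 m (b=L-a=4):
  θ_2 = (R_Ax²/2 - M_Ax)/EI  [x≤a] with R_A=117/128, M_A=65/16 = ((117/128)·4²/2 - (65/16)·4)/20000 = -143/320000 rad
Superposition: θ = Σ θ_i = -4459/1600000 rad ≈ -0.002787 rad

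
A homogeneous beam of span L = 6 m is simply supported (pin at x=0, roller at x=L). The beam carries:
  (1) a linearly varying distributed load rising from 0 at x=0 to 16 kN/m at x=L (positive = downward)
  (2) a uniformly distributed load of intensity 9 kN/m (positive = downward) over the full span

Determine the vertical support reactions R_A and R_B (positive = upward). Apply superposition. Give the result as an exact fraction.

Load 1 — triangular load w₀=16 kN/m (0→w₀ over full span):
  R_A = w₀L/6 = 16·6/6 = 16 kN
  R_B = w₀L/3 = 16·6/3 = 32 kN
Load 2 — uniform load w=9 kN/m over full span:
  R_A = wL/2 = 9·6/2 = 27 kN
  R_B = wL/2 = 9·6/2 = 27 kN
Superposition: R_A = 43 kN, R_B = 59 kN

R_A = 43 kN, R_B = 59 kN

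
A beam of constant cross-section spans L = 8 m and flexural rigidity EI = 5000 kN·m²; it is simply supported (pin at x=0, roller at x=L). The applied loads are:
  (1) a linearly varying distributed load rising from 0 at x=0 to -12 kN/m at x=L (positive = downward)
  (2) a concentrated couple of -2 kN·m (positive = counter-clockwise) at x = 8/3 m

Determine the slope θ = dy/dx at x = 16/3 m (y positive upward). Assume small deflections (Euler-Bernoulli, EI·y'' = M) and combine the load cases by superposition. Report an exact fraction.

θ(16/3) = -2867/253125 rad

Load 1 — triangular load w₀=-12 kN/m (0→w₀ over full span):
  θ_1 = -w₀(7L⁴-30L²x²+15x⁴)/(360LEI) = -(-12)·(7·8⁴-30·8²·(16/3)²+15·(16/3)⁴)/(360·8·5000) = -2912/253125 rad
Load 2 — applied couple M₀=-2 kN·m at a=8/3 m (b=L-a=16/3):
  θ_2 = (M₀x²/(2L)-M₀(x-a)+C₁)/EI  [x>a] with C₁=M₀(3b²-L²)/(6L)=-8/9 = ((-2)·(16/3)²/(2·8)-(-2)·((16/3)-(8/3))+(-8/9))/5000 = 1/5625 rad
Superposition: θ = Σ θ_i = -2867/253125 rad ≈ -0.011326 rad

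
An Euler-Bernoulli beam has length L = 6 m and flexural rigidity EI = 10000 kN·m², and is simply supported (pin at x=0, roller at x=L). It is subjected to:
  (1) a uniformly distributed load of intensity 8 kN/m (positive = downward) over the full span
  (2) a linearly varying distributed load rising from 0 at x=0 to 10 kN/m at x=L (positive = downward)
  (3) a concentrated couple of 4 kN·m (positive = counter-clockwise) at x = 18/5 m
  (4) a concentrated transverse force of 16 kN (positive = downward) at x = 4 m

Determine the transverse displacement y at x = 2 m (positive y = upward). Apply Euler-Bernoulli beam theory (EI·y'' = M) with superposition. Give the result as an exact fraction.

y(2) = -1132/46875 m

Load 1 — uniform load w=8 kN/m over full span:
  y_1 = -wx(L³-2Lx²+x³)/(24EI) = -8·2·(6³-2·6·2²+2³)/(24·10000) = -22/1875 m
Load 2 — triangular load w₀=10 kN/m (0→w₀ over full span):
  y_2 = -w₀x(7L⁴-10L²x²+3x⁴)/(360LEI) = -10·2·(7·6⁴-10·6²·2²+3·2⁴)/(360·6·10000) = -8/1125 m
Load 3 — applied couple M₀=4 kN·m at a=18/5 m (b=L-a=12/5):
  y_3 = (M₀x³/(6L)+C₁x)/EI  [x≤a] with C₁=M₀(3b²-L²)/(6L)=-52/25 = (4·2³/(6·6)+(-52/25)·2)/10000 = -46/140625 m
Load 4 — point force P=16 kN at a=4 m (b=L-a=2):
  y_4 = -Pbx(L²-b²-x²)/(6LEI)  [x≤a] = -16·2·2·(6²-2²-2²)/(6·6·10000) = -28/5625 m
Superposition: y = Σ y_i = -1132/46875 m ≈ -0.024149 m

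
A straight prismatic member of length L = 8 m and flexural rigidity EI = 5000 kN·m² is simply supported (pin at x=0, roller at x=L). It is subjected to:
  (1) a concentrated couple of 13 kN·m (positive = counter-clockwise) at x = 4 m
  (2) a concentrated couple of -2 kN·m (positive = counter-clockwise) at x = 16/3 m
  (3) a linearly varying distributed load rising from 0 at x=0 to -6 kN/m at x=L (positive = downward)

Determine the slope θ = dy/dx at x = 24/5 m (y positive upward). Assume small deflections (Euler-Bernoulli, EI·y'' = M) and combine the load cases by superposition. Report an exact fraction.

θ(24/5) = -72863/28125000 rad

Load 1 — applied couple M₀=13 kN·m at a=4 m (b=L-a=4):
  θ_1 = (M₀x²/(2L)-M₀(x-a)+C₁)/EI  [x>a] with C₁=M₀(3b²-L²)/(6L)=-13/3 = (13·(24/5)²/(2·8)-13·((24/5)-4)+(-13/3))/5000 = 299/375000 rad
Load 2 — applied couple M₀=-2 kN·m at a=16/3 m (b=L-a=8/3):
  θ_2 = (M₀x²/(2L)+C₁)/EI  [x≤a] with C₁=M₀(3b²-L²)/(6L)=16/9 = ((-2)·(24/5)²/(2·8)+(16/9))/5000 = -31/140625 rad
Load 3 — triangular load w₀=-6 kN/m (0→w₀ over full span):
  θ_3 = -w₀(7L⁴-30L²x²+15x⁴)/(360LEI) = -(-6)·(7·8⁴-30·8²·(24/5)²+15·(24/5)⁴)/(360·8·5000) = -3712/1171875 rad
Superposition: θ = Σ θ_i = -72863/28125000 rad ≈ -0.002591 rad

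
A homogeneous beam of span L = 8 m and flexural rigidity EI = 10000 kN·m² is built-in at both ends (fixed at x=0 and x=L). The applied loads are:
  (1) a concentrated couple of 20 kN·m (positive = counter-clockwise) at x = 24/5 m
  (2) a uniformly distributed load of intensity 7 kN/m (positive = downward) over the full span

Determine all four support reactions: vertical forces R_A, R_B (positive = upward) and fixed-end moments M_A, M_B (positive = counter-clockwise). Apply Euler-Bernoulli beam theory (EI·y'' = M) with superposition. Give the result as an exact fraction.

R_A = 158/5 kN, M_A = 656/15 kN·m, R_B = 122/5 kN, M_B = -524/15 kN·m

Load 1 — applied couple M₀=20 kN·m at a=24/5 m (b=L-a=16/5):
  R_A = 6M₀ab/L³ = 6·20·(24/5)·(16/5)/8³ = 18/5 kN
  M_A = M₀b(2a-b)/L² = 20·(16/5)·(2·(24/5)-(16/5))/8² = 32/5 kN·m
  R_B = -6M₀ab/L³ = -6·20·(24/5)·(16/5)/8³ = -18/5 kN
  M_B = M₀a(2b-a)/L² = 20·(24/5)·(2·(16/5)-(24/5))/8² = 12/5 kN·m
Load 2 — uniform load w=7 kN/m over full span:
  R_A = wL/2 = 7·8/2 = 28 kN
  M_A = wL²/12 = 7·8²/12 = 112/3 kN·m
  R_B = wL/2 = 7·8/2 = 28 kN
  M_B = -wL²/12 = -7·8²/12 = -112/3 kN·m
Superposition: R_A = 158/5 kN, M_A = 656/15 kN·m, R_B = 122/5 kN, M_B = -524/15 kN·m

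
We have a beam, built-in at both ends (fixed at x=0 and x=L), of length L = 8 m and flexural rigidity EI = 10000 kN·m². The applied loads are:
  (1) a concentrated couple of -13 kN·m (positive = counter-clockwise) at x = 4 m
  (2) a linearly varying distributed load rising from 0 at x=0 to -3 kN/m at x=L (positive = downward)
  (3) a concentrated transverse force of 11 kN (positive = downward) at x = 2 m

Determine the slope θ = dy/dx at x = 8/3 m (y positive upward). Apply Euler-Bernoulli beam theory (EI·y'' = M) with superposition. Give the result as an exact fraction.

θ(8/3) = 529/2025000 rad

Load 1 — applied couple M₀=-13 kN·m at a=4 m (b=L-a=4):
  θ_1 = (R_Ax²/2 - M_Ax)/EI  [x≤a] with R_A=-39/16, M_A=-13/4 = ((-39/16)·(8/3)²/2 - (-13/4)·(8/3))/10000 = 0 rad
Load 2 — triangular load w₀=-3 kN/m (0→w₀ over full span):
  θ_2 = -w₀(2x(L-x)(L-2x)(x+2L)+x²(L-x)²)/(120LEI) = -(-3)·(2·(8/3)·(8-(8/3))·(8-2·(8/3))·((8/3)+2·8)+(8/3)²·(8-(8/3))²)/(120·8·10000) = 128/253125 rad
Load 3 — point force P=11 kN at a=2 m (b=L-a=6):
  θ_3 = Pa²(L-x)(2bL-(3b+a)(L-x))/(2L³EI)  [x>a] = 11·2²·(8-(8/3))·(2·6·8-(3·6+2)·(8-(8/3)))/(2·8³·10000) = -11/45000 rad
Superposition: θ = Σ θ_i = 529/2025000 rad ≈ 0.000261 rad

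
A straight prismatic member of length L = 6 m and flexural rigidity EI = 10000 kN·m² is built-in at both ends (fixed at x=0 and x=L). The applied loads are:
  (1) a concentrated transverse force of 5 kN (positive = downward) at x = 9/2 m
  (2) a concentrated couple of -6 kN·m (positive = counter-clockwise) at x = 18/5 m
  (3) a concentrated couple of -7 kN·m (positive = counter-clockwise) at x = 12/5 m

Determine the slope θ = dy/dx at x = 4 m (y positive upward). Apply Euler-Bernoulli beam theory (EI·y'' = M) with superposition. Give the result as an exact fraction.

Load 1 — point force P=5 kN at a=9/2 m (b=L-a=3/2):
  θ_1 = -Pb²x(2aL-(3a+b)x)/(2L³EI)  [x≤a] = -5·(3/2)²·4·(2·(9/2)·6-(3·(9/2)+(3/2))·4)/(2·6³·10000) = 1/16000 rad
Load 2 — applied couple M₀=-6 kN·m at a=18/5 m (b=L-a=12/5):
  θ_2 = (R_Ax²/2 - M_Ax - M₀(x-a))/EI  [x>a] with R_A=-36/25, M_A=-48/25 = ((-36/25)·4²/2 - (-48/25)·4 - (-6)·(4-(18/5)))/10000 = -9/62500 rad
Load 3 — applied couple M₀=-7 kN·m at a=12/5 m (b=L-a=18/5):
  θ_3 = (R_Ax²/2 - M_Ax - M₀(x-a))/EI  [x>a] with R_A=-42/25, M_A=-21/25 = ((-42/25)·4²/2 - (-21/25)·4 - (-7)·(4-(12/5)))/10000 = 7/62500 rad
Superposition: θ = Σ θ_i = 61/2000000 rad ≈ 0.000030 rad

θ(4) = 61/2000000 rad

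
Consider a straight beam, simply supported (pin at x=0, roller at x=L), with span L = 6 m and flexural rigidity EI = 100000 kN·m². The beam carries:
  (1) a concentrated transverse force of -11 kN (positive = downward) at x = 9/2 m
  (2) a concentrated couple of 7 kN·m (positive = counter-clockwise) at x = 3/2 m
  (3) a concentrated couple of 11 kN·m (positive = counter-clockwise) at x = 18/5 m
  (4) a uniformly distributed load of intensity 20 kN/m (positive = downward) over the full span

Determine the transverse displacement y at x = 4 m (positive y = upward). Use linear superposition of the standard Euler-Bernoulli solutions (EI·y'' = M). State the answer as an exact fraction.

Load 1 — point force P=-11 kN at a=9/2 m (b=L-a=3/2):
  y_1 = -Pbx(L²-b²-x²)/(6LEI)  [x≤a] = -(-11)·(3/2)·4·(6²-(3/2)²-4²)/(6·6·100000) = 781/2400000 m
Load 2 — applied couple M₀=7 kN·m at a=3/2 m (b=L-a=9/2):
  y_2 = (M₀x³/(6L)-M₀(x-a)²/2+C₁x)/EI  [x>a] with C₁=M₀(3b²-L²)/(6L)=77/16 = (7·4³/(6·6)-7·(4-(3/2))²/2+(77/16)·4)/100000 = 707/7200000 m
Load 3 — applied couple M₀=11 kN·m at a=18/5 m (b=L-a=12/5):
  y_3 = (M₀x³/(6L)-M₀(x-a)²/2+C₁x)/EI  [x>a] with C₁=M₀(3b²-L²)/(6L)=-143/25 = (11·4³/(6·6)-11·(4-(18/5))²/2+(-143/25)·4)/100000 = -473/11250000 m
Load 4 — uniform load w=20 kN/m over full span:
  y_4 = -wx(L³-2Lx²+x³)/(24EI) = -20·4·(6³-2·6·4²+4³)/(24·100000) = -11/3750 m
Superposition: y = Σ y_i = -76553/30000000 m ≈ -0.002552 m

y(4) = -76553/30000000 m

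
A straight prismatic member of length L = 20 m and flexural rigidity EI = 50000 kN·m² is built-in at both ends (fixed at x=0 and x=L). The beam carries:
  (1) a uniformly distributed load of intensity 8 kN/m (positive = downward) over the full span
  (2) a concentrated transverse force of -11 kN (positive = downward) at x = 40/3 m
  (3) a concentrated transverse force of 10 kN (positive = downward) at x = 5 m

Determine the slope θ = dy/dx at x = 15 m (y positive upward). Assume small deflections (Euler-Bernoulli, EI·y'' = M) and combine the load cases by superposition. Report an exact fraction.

Load 1 — uniform load w=8 kN/m over full span:
  θ_1 = -wx(L-x)(L-2x)/(12EI) = -8·15·(20-15)·(20-2·15)/(12·50000) = 1/100 rad
Load 2 — point force P=-11 kN at a=40/3 m (b=L-a=20/3):
  θ_2 = Pa²(L-x)(2bL-(3b+a)(L-x))/(2L³EI)  [x>a] = (-11)·(40/3)²·(20-15)·(2·(20/3)·20-(3·(20/3)+(40/3))·(20-15))/(2·20³·50000) = -11/9000 rad
Load 3 — point force P=10 kN at a=5 m (b=L-a=15):
  θ_3 = Pa²(L-x)(2bL-(3b+a)(L-x))/(2L³EI)  [x>a] = 10·5²·(20-15)·(2·15·20-(3·15+5)·(20-15))/(2·20³·50000) = 7/12800 rad
Superposition: θ = Σ θ_i = 5371/576000 rad ≈ 0.009325 rad

θ(15) = 5371/576000 rad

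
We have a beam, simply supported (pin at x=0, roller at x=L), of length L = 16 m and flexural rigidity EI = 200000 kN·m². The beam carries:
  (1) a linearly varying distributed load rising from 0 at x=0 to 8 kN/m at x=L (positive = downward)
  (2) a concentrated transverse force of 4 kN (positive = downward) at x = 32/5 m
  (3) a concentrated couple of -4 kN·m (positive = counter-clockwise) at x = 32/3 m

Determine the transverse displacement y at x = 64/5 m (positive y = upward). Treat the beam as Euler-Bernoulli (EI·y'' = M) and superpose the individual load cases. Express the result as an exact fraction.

Load 1 — triangular load w₀=8 kN/m (0→w₀ over full span):
  y_1 = -w₀x(7L⁴-10L²x²+3x⁴)/(360LEI) = -8·(64/5)·(7·16⁴-10·16²·(64/5)²+3·(64/5)⁴)/(360·16·200000) = -520192/48828125 m
Load 2 — point force P=4 kN at a=32/5 m (b=L-a=48/5):
  y_2 = -Pa(L-x)(2Lx-a²-x²)/(6LEI)  [x>a] = -4·(32/5)·(16-(64/5))·(2·16·(64/5)-(32/5)²-(64/5)²)/(6·16·200000) = -1024/1171875 m
Load 3 — applied couple M₀=-4 kN·m at a=32/3 m (b=L-a=16/3):
  y_3 = (M₀x³/(6L)-M₀(x-a)²/2+C₁x)/EI  [x>a] with C₁=M₀(3b²-L²)/(6L)=64/9 = ((-4)·(64/5)³/(6·16)-(-4)·((64/5)-(32/3))²/2+(64/9)·(64/5))/200000 = 224/3515625 m
Superposition: y = Σ y_i = -5037728/439453125 m ≈ -0.011464 m

y(64/5) = -5037728/439453125 m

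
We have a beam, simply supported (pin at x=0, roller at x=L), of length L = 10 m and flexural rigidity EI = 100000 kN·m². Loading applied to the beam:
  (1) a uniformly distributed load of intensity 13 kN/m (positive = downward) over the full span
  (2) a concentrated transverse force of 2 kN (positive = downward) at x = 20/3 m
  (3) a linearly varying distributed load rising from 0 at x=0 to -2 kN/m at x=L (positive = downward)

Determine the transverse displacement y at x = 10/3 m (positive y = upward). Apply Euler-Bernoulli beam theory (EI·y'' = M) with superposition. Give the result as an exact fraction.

y(10/3) = -2027/145800 m

Load 1 — uniform load w=13 kN/m over full span:
  y_1 = -wx(L³-2Lx²+x³)/(24EI) = -13·(10/3)·(10³-2·10·(10/3)²+(10/3)³)/(24·100000) = -143/9720 m
Load 2 — point force P=2 kN at a=20/3 m (b=L-a=10/3):
  y_2 = -Pbx(L²-b²-x²)/(6LEI)  [x≤a] = -2·(10/3)·(10/3)·(10²-(10/3)²-(10/3)²)/(6·10·100000) = -7/24300 m
Load 3 — triangular load w₀=-2 kN/m (0→w₀ over full span):
  y_3 = -w₀x(7L⁴-10L²x²+3x⁴)/(360LEI) = -(-2)·(10/3)·(7·10⁴-10·10²·(10/3)²+3·(10/3)⁴)/(360·10·100000) = 4/3645 m
Superposition: y = Σ y_i = -2027/145800 m ≈ -0.013903 m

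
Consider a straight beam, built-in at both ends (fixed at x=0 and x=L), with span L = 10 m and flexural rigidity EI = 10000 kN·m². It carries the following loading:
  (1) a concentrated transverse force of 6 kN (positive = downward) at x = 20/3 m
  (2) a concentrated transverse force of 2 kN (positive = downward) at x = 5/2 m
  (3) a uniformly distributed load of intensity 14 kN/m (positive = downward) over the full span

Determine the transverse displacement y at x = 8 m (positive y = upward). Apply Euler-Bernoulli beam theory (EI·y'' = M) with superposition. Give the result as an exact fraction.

Load 1 — point force P=6 kN at a=20/3 m (b=L-a=10/3):
  y_1 = -Pa²(L-x)²(3bL-(3b+a)(L-x))/(6L³EI)  [x>a] = -6·(20/3)²·(10-8)²·(3·(10/3)·10-(3·(10/3)+(20/3))·(10-8))/(6·10³·10000) = -4/3375 m
Load 2 — point force P=2 kN at a=5/2 m (b=L-a=15/2):
  y_2 = -Pa²(L-x)²(3bL-(3b+a)(L-x))/(6L³EI)  [x>a] = -2·(5/2)²·(10-8)²·(3·(15/2)·10-(3·(15/2)+(5/2))·(10-8))/(6·10³·10000) = -7/48000 m
Load 3 — uniform load w=14 kN/m over full span:
  y_3 = -wx²(L-x)²/(24EI) = -14·8²·(10-8)²/(24·10000) = -28/1875 m
Superposition: y = Σ y_i = -35131/2160000 m ≈ -0.016264 m

y(8) = -35131/2160000 m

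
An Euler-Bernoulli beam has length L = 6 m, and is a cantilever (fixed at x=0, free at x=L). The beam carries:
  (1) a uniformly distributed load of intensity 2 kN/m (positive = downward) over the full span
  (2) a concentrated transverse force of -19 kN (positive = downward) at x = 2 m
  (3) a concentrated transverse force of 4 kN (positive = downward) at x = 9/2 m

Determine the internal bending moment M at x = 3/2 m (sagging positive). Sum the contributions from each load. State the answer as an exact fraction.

Load 1 — uniform load w=2 kN/m over full span:
  M_1 = -w(L-x)²/2 = -2·(6-(3/2))²/2 = -81/4 kN·m
Load 2 — point force P=-19 kN at a=2 m (b=L-a=4):
  M_2 = -P(a-x)  [x≤a] = -(-19)·(2-(3/2)) = 19/2 kN·m
Load 3 — point force P=4 kN at a=9/2 m (b=L-a=3/2):
  M_3 = -P(a-x)  [x≤a] = -4·((9/2)-(3/2)) = -12 kN·m
Superposition: M = Σ M_i = -91/4 kN·m ≈ -22.750000 kN·m

M(3/2) = -91/4 kN·m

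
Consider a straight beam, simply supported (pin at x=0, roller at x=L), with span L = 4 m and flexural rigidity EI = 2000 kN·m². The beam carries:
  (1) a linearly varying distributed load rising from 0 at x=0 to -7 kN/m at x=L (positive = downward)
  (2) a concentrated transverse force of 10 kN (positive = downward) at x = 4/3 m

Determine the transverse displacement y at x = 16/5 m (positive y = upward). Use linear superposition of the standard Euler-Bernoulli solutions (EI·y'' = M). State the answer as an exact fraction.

Load 1 — triangular load w₀=-7 kN/m (0→w₀ over full span):
  y_1 = -w₀x(7L⁴-10L²x²+3x⁴)/(360LEI) = -(-7)·(16/5)·(7·4⁴-10·4²·(16/5)²+3·(16/5)⁴)/(360·4·2000) = 7112/1953125 m
Load 2 — point force P=10 kN at a=4/3 m (b=L-a=8/3):
  y_2 = -Pa(L-x)(2Lx-a²-x²)/(6LEI)  [x>a] = -10·(4/3)·(4-(16/5))·(2·4·(16/5)-(4/3)²-(16/5)²)/(6·4·2000) = -764/253125 m
Superposition: y = Σ y_i = 98572/158203125 m ≈ 0.000623 m

y(16/5) = 98572/158203125 m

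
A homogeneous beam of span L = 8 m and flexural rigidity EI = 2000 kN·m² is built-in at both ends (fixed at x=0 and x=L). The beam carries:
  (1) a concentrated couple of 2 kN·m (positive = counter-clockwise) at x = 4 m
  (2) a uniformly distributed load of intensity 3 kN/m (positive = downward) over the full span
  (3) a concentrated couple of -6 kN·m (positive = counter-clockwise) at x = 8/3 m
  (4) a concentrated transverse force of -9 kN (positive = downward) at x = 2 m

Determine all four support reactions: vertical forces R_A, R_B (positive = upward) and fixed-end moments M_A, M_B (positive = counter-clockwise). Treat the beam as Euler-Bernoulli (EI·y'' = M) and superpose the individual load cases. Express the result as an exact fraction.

R_A = 121/32 kN, M_A = 51/8 kN·m, R_B = 359/32 kN, M_B = -113/8 kN·m

Load 1 — applied couple M₀=2 kN·m at a=4 m (b=L-a=4):
  R_A = 6M₀ab/L³ = 6·2·4·4/8³ = 3/8 kN
  M_A = M₀b(2a-b)/L² = 2·4·(2·4-4)/8² = 1/2 kN·m
  R_B = -6M₀ab/L³ = -6·2·4·4/8³ = -3/8 kN
  M_B = M₀a(2b-a)/L² = 2·4·(2·4-4)/8² = 1/2 kN·m
Load 2 — uniform load w=3 kN/m over full span:
  R_A = wL/2 = 3·8/2 = 12 kN
  M_A = wL²/12 = 3·8²/12 = 16 kN·m
  R_B = wL/2 = 3·8/2 = 12 kN
  M_B = -wL²/12 = -3·8²/12 = -16 kN·m
Load 3 — applied couple M₀=-6 kN·m at a=8/3 m (b=L-a=16/3):
  R_A = 6M₀ab/L³ = 6·(-6)·(8/3)·(16/3)/8³ = -1 kN
  M_A = M₀b(2a-b)/L² = (-6)·(16/3)·(2·(8/3)-(16/3))/8² = 0 kN·m
  R_B = -6M₀ab/L³ = -6·(-6)·(8/3)·(16/3)/8³ = 1 kN
  M_B = M₀a(2b-a)/L² = (-6)·(8/3)·(2·(16/3)-(8/3))/8² = -2 kN·m
Load 4 — point force P=-9 kN at a=2 m (b=L-a=6):
  R_A = Pb²(3a+b)/L³ = (-9)·6²·(3·2+6)/8³ = -243/32 kN
  M_A = Pab²/L² = (-9)·2·6²/8² = -81/8 kN·m
  R_B = Pa²(a+3b)/L³ = (-9)·2²·(2+3·6)/8³ = -45/32 kN
  M_B = -Pa²b/L² = -(-9)·2²·6/8² = 27/8 kN·m
Superposition: R_A = 121/32 kN, M_A = 51/8 kN·m, R_B = 359/32 kN, M_B = -113/8 kN·m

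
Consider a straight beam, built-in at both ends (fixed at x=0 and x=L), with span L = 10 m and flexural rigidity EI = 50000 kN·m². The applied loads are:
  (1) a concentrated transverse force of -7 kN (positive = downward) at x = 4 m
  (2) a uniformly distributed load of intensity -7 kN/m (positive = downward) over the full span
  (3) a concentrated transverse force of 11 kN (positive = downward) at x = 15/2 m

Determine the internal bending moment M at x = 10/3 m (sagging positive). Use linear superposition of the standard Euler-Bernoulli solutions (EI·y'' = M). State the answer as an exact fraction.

M(10/3) = -172163/7200 kN·m

Load 1 — point force P=-7 kN at a=4 m (b=L-a=6):
  M_1 = Pb²(3a+b)x/L³ - Pab²/L²  [x≤a] = (-7)·6²·(3·4+6)·(10/3)/10³ - (-7)·4·6²/10² = -126/25 kN·m
Load 2 — uniform load w=-7 kN/m over full span:
  M_2 = wLx/2 - wL²/12 - wx²/2 = (-7)·10·(10/3)/2 - (-7)·10²/12 - (-7)·(10/3)²/2 = -175/9 kN·m
Load 3 — point force P=11 kN at a=15/2 m (b=L-a=5/2):
  M_3 = Pb²(3a+b)x/L³ - Pab²/L²  [x≤a] = 11·(5/2)²·(3·(15/2)+(5/2))·(10/3)/10³ - 11·(15/2)·(5/2)²/10² = 55/96 kN·m
Superposition: M = Σ M_i = -172163/7200 kN·m ≈ -23.911528 kN·m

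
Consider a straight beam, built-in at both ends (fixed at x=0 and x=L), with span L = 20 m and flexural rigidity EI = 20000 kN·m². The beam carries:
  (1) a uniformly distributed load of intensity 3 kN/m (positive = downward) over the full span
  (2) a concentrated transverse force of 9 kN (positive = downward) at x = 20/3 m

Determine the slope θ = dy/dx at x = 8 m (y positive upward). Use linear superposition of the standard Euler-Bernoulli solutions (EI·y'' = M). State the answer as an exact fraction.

θ(8) = -13/2500 rad

Load 1 — uniform load w=3 kN/m over full span:
  θ_1 = -wx(L-x)(L-2x)/(12EI) = -3·8·(20-8)·(20-2·8)/(12·20000) = -3/625 rad
Load 2 — point force P=9 kN at a=20/3 m (b=L-a=40/3):
  θ_2 = Pa²(L-x)(2bL-(3b+a)(L-x))/(2L³EI)  [x>a] = 9·(20/3)²·(20-8)·(2·(40/3)·20-(3·(40/3)+(20/3))·(20-8))/(2·20³·20000) = -1/2500 rad
Superposition: θ = Σ θ_i = -13/2500 rad ≈ -0.005200 rad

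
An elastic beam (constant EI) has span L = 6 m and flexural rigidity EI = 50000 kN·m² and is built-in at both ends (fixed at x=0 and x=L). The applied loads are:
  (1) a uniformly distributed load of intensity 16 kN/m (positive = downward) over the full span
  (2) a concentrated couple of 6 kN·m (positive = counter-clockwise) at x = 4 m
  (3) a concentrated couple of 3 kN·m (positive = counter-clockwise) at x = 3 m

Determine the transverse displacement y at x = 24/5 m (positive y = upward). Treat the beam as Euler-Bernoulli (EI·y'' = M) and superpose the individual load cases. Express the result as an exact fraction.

Load 1 — uniform load w=16 kN/m over full span:
  y_1 = -wx²(L-x)²/(24EI) = -16·(24/5)²·(6-(24/5))²/(24·50000) = -864/1953125 m
Load 2 — applied couple M₀=6 kN·m at a=4 m (b=L-a=2):
  y_2 = (R_Ax³/6 - M_Ax²/2 - M₀(x-a)²/2)/EI  [x>a] with R_A=4/3, M_A=2 = ((4/3)·(24/5)³/6 - 2·(24/5)²/2 - 6·((24/5)-4)²/2)/50000 = -3/390625 m
Load 3 — applied couple M₀=3 kN·m at a=3 m (b=L-a=3):
  y_3 = (R_Ax³/6 - M_Ax²/2 - M₀(x-a)²/2)/EI  [x>a] with R_A=3/4, M_A=3/4 = ((3/4)·(24/5)³/6 - (3/4)·(24/5)²/2 - 3·((24/5)-3)²/2)/50000 = 81/12500000 m
Superposition: y = Σ y_i = -27723/62500000 m ≈ -0.000444 m

y(24/5) = -27723/62500000 m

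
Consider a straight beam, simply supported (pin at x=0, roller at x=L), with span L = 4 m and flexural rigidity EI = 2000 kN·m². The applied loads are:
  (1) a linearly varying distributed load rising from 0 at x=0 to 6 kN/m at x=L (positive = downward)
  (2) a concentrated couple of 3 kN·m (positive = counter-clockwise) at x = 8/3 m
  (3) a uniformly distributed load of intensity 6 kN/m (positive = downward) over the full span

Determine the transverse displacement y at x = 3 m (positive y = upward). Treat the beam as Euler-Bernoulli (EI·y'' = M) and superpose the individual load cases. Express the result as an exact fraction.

y(3) = -1079/96000 m

Load 1 — triangular load w₀=6 kN/m (0→w₀ over full span):
  y_1 = -w₀x(7L⁴-10L²x²+3x⁴)/(360LEI) = -6·3·(7·4⁴-10·4²·3²+3·3⁴)/(360·4·2000) = -119/32000 m
Load 2 — applied couple M₀=3 kN·m at a=8/3 m (b=L-a=4/3):
  y_2 = (M₀x³/(6L)-M₀(x-a)²/2+C₁x)/EI  [x>a] with C₁=M₀(3b²-L²)/(6L)=-4/3 = (3·3³/(6·4)-3·(3-(8/3))²/2+(-4/3)·3)/2000 = -19/48000 m
Load 3 — uniform load w=6 kN/m over full span:
  y_3 = -wx(L³-2Lx²+x³)/(24EI) = -6·3·(4³-2·4·3²+3³)/(24·2000) = -57/8000 m
Superposition: y = Σ y_i = -1079/96000 m ≈ -0.011240 m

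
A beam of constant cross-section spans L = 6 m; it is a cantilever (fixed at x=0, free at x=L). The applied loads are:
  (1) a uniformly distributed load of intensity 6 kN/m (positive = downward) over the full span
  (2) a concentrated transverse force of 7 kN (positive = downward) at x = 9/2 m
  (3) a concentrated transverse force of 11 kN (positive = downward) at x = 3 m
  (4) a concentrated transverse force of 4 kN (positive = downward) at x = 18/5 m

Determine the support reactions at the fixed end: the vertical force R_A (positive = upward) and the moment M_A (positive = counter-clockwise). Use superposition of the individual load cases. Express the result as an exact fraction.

Load 1 — uniform load w=6 kN/m over full span:
  R_A = wL = 6·6 = 36 kN
  M_A = wL²/2 = 6·6²/2 = 108 kN·m
Load 2 — point force P=7 kN at a=9/2 m (b=L-a=3/2):
  R_A = P = 7 kN
  M_A = Pa = 7·(9/2) = 63/2 kN·m
Load 3 — point force P=11 kN at a=3 m (b=L-a=3):
  R_A = P = 11 kN
  M_A = Pa = 11·3 = 33 kN·m
Load 4 — point force P=4 kN at a=18/5 m (b=L-a=12/5):
  R_A = P = 4 kN
  M_A = Pa = 4·(18/5) = 72/5 kN·m
Superposition: R_A = 58 kN, M_A = 1869/10 kN·m

R_A = 58 kN, M_A = 1869/10 kN·m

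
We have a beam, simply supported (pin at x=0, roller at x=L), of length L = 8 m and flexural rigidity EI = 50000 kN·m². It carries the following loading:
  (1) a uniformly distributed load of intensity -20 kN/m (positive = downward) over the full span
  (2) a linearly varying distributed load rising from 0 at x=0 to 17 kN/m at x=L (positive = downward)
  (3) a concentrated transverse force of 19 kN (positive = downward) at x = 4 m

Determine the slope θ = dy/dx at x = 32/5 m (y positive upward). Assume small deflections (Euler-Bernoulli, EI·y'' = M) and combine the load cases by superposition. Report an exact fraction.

Load 1 — uniform load w=-20 kN/m over full span:
  θ_1 = -w(L³-6Lx²+4x³)/(24EI) = -(-20)·(8³-6·8·(32/5)²+4·(32/5)³)/(24·50000) = -528/78125 rad
Load 2 — triangular load w₀=17 kN/m (0→w₀ over full span):
  θ_2 = -w₀(7L⁴-30L²x²+15x⁴)/(360LEI) = -17·(7·8⁴-30·8²·(32/5)²+15·(32/5)⁴)/(360·8·50000) = 51476/17578125 rad
Load 3 — point force P=19 kN at a=4 m (b=L-a=4):
  θ_3 = -Pa(2L²-6Lx+3x²+a²)/(6LEI)  [x>a] = -19·4·(2·8²-6·8·(32/5)+3·(32/5)²+4²)/(6·8·50000) = 399/312500 rad
Superposition: θ = Σ θ_i = -179521/70312500 rad ≈ -0.002553 rad

θ(32/5) = -179521/70312500 rad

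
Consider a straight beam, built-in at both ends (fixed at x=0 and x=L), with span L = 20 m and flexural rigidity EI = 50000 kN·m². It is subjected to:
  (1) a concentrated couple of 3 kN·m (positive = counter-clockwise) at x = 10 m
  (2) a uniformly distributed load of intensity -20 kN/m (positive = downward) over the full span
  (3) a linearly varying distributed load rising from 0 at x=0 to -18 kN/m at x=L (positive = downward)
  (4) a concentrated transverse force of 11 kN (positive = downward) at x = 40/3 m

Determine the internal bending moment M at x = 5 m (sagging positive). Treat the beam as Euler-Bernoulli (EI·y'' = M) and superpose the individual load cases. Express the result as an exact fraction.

Load 1 — applied couple M₀=3 kN·m at a=10 m (b=L-a=10):
  M_1 = R_Ax - M_A  [x≤a] with R_A=9/40, M_A=3/4 = (9/40)·5 - (3/4) = 3/8 kN·m
Load 2 — uniform load w=-20 kN/m over full span:
  M_2 = wLx/2 - wL²/12 - wx²/2 = (-20)·20·5/2 - (-20)·20²/12 - (-20)·5²/2 = -250/3 kN·m
Load 3 — triangular load w₀=-18 kN/m (0→w₀ over full span):
  M_3 = 3w₀Lx/20 - w₀L²/30 - w₀x³/(6L) = 3·(-18)·20·5/20 - (-18)·20²/30 - (-18)·5³/(6·20) = -45/4 kN·m
Load 4 — point force P=11 kN at a=40/3 m (b=L-a=20/3):
  M_4 = Pb²(3a+b)x/L³ - Pab²/L²  [x≤a] = 11·(20/3)²·(3·(40/3)+(20/3))·5/20³ - 11·(40/3)·(20/3)²/20² = -55/27 kN·m
Superposition: M = Σ M_i = -20789/216 kN·m ≈ -96.245370 kN·m

M(5) = -20789/216 kN·m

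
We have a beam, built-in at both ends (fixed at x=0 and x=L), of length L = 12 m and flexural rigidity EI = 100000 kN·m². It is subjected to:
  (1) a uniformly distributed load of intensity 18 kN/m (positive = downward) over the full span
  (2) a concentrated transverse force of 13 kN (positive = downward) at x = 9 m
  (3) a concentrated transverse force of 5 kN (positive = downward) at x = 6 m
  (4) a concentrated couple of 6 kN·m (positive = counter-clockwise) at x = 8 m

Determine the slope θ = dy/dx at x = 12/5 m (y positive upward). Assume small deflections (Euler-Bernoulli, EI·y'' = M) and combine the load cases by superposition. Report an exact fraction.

θ(12/5) = -68553/25000000 rad

Load 1 — uniform load w=18 kN/m over full span:
  θ_1 = -wx(L-x)(L-2x)/(12EI) = -18·(12/5)·(12-(12/5))·(12-2·(12/5))/(12·100000) = -972/390625 rad
Load 2 — point force P=13 kN at a=9 m (b=L-a=3):
  θ_2 = -Pb²x(2aL-(3a+b)x)/(2L³EI)  [x≤a] = -13·3²·(12/5)·(2·9·12-(3·9+3)·(12/5))/(2·12³·100000) = -117/1000000 rad
Load 3 — point force P=5 kN at a=6 m (b=L-a=6):
  θ_3 = -Pb²x(2aL-(3a+b)x)/(2L³EI)  [x≤a] = -5·6²·(12/5)·(2·6·12-(3·6+6)·(12/5))/(2·12³·100000) = -27/250000 rad
Load 4 — applied couple M₀=6 kN·m at a=8 m (b=L-a=4):
  θ_4 = (R_Ax²/2 - M_Ax)/EI  [x≤a] with R_A=2/3, M_A=2 = ((2/3)·(12/5)²/2 - 2·(12/5))/100000 = -9/312500 rad
Superposition: θ = Σ θ_i = -68553/25000000 rad ≈ -0.002742 rad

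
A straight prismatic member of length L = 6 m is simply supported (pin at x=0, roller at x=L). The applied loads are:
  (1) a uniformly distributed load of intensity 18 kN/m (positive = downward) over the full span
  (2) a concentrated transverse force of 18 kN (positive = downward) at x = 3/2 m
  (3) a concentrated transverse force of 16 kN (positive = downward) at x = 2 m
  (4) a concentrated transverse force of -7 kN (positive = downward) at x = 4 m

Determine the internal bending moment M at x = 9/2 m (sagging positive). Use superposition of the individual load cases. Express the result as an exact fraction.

M(9/2) = 137/2 kN·m

Load 1 — uniform load w=18 kN/m over full span:
  M_1 = wx(L-x)/2 = 18·(9/2)·(6-(9/2))/2 = 243/4 kN·m
Load 2 — point force P=18 kN at a=3/2 m (b=L-a=9/2):
  M_2 = Pa(L-x)/L  [x>a] = 18·(3/2)·(6-(9/2))/6 = 27/4 kN·m
Load 3 — point force P=16 kN at a=2 m (b=L-a=4):
  M_3 = Pa(L-x)/L  [x>a] = 16·2·(6-(9/2))/6 = 8 kN·m
Load 4 — point force P=-7 kN at a=4 m (b=L-a=2):
  M_4 = Pa(L-x)/L  [x>a] = (-7)·4·(6-(9/2))/6 = -7 kN·m
Superposition: M = Σ M_i = 137/2 kN·m ≈ 68.500000 kN·m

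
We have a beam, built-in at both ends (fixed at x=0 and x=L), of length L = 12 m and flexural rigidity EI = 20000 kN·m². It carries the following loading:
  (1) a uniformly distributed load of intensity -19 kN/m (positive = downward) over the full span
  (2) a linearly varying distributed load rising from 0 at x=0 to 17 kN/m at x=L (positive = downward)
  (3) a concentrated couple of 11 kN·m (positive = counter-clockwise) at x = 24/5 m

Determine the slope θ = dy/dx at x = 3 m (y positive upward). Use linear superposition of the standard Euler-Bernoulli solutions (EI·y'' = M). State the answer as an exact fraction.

Load 1 — uniform load w=-19 kN/m over full span:
  θ_1 = -wx(L-x)(L-2x)/(12EI) = -(-19)·3·(12-3)·(12-2·3)/(12·20000) = 513/40000 rad
Load 2 — triangular load w₀=17 kN/m (0→w₀ over full span):
  θ_2 = -w₀(2x(L-x)(L-2x)(x+2L)+x²(L-x)²)/(120LEI) = -17·(2·3·(12-3)·(12-2·3)·(3+2·12)+3²·(12-3)²)/(120·12·20000) = -17901/3200000 rad
Load 3 — applied couple M₀=11 kN·m at a=24/5 m (b=L-a=36/5):
  θ_3 = (R_Ax²/2 - M_Ax)/EI  [x≤a] with R_A=33/25, M_A=33/25 = ((33/25)·3²/2 - (33/25)·3)/20000 = 99/1000000 rad
Superposition: θ = Σ θ_i = 117279/16000000 rad ≈ 0.007330 rad

θ(3) = 117279/16000000 rad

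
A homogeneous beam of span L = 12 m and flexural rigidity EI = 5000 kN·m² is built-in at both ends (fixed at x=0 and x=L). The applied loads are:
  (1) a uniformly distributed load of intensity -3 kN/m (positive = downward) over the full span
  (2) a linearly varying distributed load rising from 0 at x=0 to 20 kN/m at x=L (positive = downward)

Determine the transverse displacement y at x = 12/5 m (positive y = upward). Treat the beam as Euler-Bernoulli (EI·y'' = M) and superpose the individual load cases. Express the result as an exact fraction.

Load 1 — uniform load w=-3 kN/m over full span:
  y_1 = -wx²(L-x)²/(24EI) = -(-3)·(12/5)²·(12-(12/5))²/(24·5000) = 5184/390625 m
Load 2 — triangular load w₀=20 kN/m (0→w₀ over full span):
  y_2 = -w₀x²(L-x)²(x+2L)/(120LEI) = -20·(12/5)²·(12-(12/5))²·((12/5)+2·12)/(120·12·5000) = -76032/1953125 m
Superposition: y = Σ y_i = -50112/1953125 m ≈ -0.025657 m

y(12/5) = -50112/1953125 m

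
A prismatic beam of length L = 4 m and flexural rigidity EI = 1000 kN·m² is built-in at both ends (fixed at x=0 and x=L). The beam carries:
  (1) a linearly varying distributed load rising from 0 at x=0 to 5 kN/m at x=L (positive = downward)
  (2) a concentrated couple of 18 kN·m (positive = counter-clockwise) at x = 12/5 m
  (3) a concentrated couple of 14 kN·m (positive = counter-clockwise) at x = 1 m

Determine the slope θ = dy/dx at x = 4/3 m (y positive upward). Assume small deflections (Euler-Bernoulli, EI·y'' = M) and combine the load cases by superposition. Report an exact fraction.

θ(4/3) = -3889/6075000 rad

Load 1 — triangular load w₀=5 kN/m (0→w₀ over full span):
  θ_1 = -w₀(2x(L-x)(L-2x)(x+2L)+x²(L-x)²)/(120LEI) = -5·(2·(4/3)·(4-(4/3))·(4-2·(4/3))·((4/3)+2·4)+(4/3)²·(4-(4/3))²)/(120·4·1000) = -32/30375 rad
Load 2 — applied couple M₀=18 kN·m at a=12/5 m (b=L-a=8/5):
  θ_2 = (R_Ax²/2 - M_Ax)/EI  [x≤a] with R_A=162/25, M_A=144/25 = ((162/25)·(4/3)²/2 - (144/25)·(4/3))/1000 = -6/3125 rad
Load 3 — applied couple M₀=14 kN·m at a=1 m (b=L-a=3):
  θ_3 = (R_Ax²/2 - M_Ax - M₀(x-a))/EI  [x>a] with R_A=63/16, M_A=-21/8 = ((63/16)·(4/3)²/2 - (-21/8)·(4/3) - 14·((4/3)-1))/1000 = 7/3000 rad
Superposition: θ = Σ θ_i = -3889/6075000 rad ≈ -0.000640 rad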